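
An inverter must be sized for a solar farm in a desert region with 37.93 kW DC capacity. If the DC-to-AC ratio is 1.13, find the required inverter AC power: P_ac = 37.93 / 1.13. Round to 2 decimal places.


The inverter AC capacity is determined by the DC/AC ratio.
Given: P_dc = 37.93 kW, DC/AC ratio = 1.13
P_ac = P_dc / ratio = 37.93 / 1.13
P_ac = 33.57 kW

33.57


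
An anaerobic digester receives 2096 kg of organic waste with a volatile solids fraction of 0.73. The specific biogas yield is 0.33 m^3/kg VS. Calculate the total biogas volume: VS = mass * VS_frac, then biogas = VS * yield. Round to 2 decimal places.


Compute volatile solids:
  VS = mass * VS_fraction = 2096 * 0.73 = 1530.08 kg
Calculate biogas volume:
  Biogas = VS * specific_yield = 1530.08 * 0.33
  Biogas = 504.93 m^3

504.93


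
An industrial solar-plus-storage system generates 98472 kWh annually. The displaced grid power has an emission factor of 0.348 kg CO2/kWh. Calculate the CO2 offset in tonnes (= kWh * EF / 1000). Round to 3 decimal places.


CO2 offset in kg = generation * emission_factor
CO2 offset = 98472 * 0.348 = 34268.26 kg
Convert to tonnes:
  CO2 offset = 34268.26 / 1000 = 34.268 tonnes

34.268


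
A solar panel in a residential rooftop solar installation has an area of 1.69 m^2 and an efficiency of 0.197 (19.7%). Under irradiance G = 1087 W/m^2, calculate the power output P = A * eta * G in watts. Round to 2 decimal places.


Use the solar power formula P = A * eta * G.
Given: A = 1.69 m^2, eta = 0.197, G = 1087 W/m^2
P = 1.69 * 0.197 * 1087
P = 361.89 W

361.89


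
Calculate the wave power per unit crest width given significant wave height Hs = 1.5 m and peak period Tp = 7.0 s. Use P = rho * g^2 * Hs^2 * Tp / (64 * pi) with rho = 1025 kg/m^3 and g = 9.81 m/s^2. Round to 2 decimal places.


Apply wave power formula:
  g^2 = 9.81^2 = 96.2361
  Hs^2 = 1.5^2 = 2.25
  Numerator = rho * g^2 * Hs^2 * Tp = 1025 * 96.2361 * 2.25 * 7.0 = 1553611.54
  Denominator = 64 * pi = 201.0619
  P = 1553611.54 / 201.0619 = 7727.03 W/m

7727.03


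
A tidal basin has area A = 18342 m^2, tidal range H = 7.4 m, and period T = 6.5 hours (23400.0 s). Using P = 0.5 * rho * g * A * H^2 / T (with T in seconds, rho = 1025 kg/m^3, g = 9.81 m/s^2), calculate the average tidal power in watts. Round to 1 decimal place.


Convert period to seconds: T = 6.5 * 3600 = 23400.0 s
H^2 = 7.4^2 = 54.76
P = 0.5 * rho * g * A * H^2 / T
P = 0.5 * 1025 * 9.81 * 18342 * 54.76 / 23400.0
P = 215802.8 W

215802.8


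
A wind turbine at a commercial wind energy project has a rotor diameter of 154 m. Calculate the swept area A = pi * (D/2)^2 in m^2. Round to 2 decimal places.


Compute the rotor radius:
  r = D / 2 = 154 / 2 = 77.0 m
Calculate swept area:
  A = pi * r^2 = pi * 77.0^2
  A = 18626.50 m^2

18626.50


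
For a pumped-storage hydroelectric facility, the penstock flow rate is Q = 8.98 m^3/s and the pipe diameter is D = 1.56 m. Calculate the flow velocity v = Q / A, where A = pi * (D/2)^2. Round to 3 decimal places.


Compute pipe cross-sectional area:
  A = pi * (D/2)^2 = pi * (1.56/2)^2 = 1.9113 m^2
Calculate velocity:
  v = Q / A = 8.98 / 1.9113
  v = 4.698 m/s

4.698


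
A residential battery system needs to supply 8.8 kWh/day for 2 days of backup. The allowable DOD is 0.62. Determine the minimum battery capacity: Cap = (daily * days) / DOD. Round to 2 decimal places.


Total energy needed = daily * days = 8.8 * 2 = 17.6 kWh
Account for depth of discharge:
  Cap = total_energy / DOD = 17.6 / 0.62
  Cap = 28.39 kWh

28.39


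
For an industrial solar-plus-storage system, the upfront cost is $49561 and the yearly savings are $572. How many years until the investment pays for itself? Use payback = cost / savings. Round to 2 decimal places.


Simple payback period = initial cost / annual savings
Payback = 49561 / 572
Payback = 86.65 years

86.65


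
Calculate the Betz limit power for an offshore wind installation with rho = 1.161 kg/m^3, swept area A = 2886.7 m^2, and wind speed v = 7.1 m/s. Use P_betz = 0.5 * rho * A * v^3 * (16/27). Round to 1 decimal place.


The Betz coefficient Cp_max = 16/27 = 0.5926
v^3 = 7.1^3 = 357.911
P_betz = 0.5 * rho * A * v^3 * Cp_max
P_betz = 0.5 * 1.161 * 2886.7 * 357.911 * 0.5926
P_betz = 355414.5 W

355414.5


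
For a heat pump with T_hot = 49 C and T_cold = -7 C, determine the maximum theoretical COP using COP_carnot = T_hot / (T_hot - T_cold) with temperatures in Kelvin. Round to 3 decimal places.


Convert to Kelvin:
  T_hot = 49 + 273.15 = 322.15 K
  T_cold = -7 + 273.15 = 266.15 K
Apply Carnot COP formula:
  COP = T_hot_K / (T_hot_K - T_cold_K) = 322.15 / 56.0
  COP = 5.753

5.753


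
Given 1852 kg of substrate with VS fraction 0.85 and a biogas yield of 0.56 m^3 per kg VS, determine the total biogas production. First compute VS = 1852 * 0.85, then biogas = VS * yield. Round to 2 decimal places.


Compute volatile solids:
  VS = mass * VS_fraction = 1852 * 0.85 = 1574.2 kg
Calculate biogas volume:
  Biogas = VS * specific_yield = 1574.2 * 0.56
  Biogas = 881.55 m^3

881.55


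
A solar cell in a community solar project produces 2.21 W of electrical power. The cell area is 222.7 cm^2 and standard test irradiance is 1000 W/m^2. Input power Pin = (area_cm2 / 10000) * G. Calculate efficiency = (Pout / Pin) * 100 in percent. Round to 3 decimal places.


First compute the input power:
  Pin = area_cm2 / 10000 * G = 222.7 / 10000 * 1000 = 22.27 W
Then compute efficiency:
  Efficiency = (Pout / Pin) * 100 = (2.21 / 22.27) * 100
  Efficiency = 9.924%

9.924


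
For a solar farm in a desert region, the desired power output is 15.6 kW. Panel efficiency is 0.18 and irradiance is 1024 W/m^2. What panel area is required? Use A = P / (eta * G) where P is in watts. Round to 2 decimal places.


Convert target power to watts: P = 15.6 * 1000 = 15600.0 W
Compute denominator: eta * G = 0.18 * 1024 = 184.32
Required area A = P / (eta * G) = 15600.0 / 184.32
A = 84.64 m^2

84.64


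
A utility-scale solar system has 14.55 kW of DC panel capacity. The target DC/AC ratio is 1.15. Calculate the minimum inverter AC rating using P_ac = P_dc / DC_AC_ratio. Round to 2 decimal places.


The inverter AC capacity is determined by the DC/AC ratio.
Given: P_dc = 14.55 kW, DC/AC ratio = 1.15
P_ac = P_dc / ratio = 14.55 / 1.15
P_ac = 12.65 kW

12.65


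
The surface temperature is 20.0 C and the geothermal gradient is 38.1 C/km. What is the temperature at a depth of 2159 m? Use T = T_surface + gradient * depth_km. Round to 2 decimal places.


Convert depth to km: 2159 / 1000 = 2.159 km
Temperature increase = gradient * depth_km = 38.1 * 2.159 = 82.26 C
Temperature at depth = T_surface + delta_T = 20.0 + 82.26
T = 102.26 C

102.26


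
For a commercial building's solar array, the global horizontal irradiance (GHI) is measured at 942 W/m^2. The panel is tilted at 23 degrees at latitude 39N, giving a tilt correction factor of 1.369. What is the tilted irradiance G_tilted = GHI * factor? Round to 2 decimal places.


Identify the given values:
  GHI = 942 W/m^2, tilt correction factor = 1.369
Apply the formula G_tilted = GHI * factor:
  G_tilted = 942 * 1.369
  G_tilted = 1289.60 W/m^2

1289.60


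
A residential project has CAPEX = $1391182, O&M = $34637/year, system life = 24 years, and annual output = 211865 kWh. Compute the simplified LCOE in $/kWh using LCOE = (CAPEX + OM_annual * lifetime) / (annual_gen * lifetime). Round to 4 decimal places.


Total cost = CAPEX + OM * lifetime = 1391182 + 34637 * 24 = 1391182 + 831288 = 2222470
Total generation = annual * lifetime = 211865 * 24 = 5084760 kWh
LCOE = 2222470 / 5084760
LCOE = 0.4371 $/kWh

0.4371


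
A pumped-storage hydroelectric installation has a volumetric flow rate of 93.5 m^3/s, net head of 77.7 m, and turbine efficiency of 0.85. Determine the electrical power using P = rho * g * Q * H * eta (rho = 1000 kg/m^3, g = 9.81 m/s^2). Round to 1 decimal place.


Apply the hydropower formula P = rho * g * Q * H * eta
rho * g = 1000 * 9.81 = 9810.0
P = 9810.0 * 93.5 * 77.7 * 0.85
P = 60578785.6 W

60578785.6


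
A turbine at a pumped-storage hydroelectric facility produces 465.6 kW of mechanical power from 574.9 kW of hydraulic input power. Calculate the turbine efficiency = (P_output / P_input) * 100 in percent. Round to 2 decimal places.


Turbine efficiency = (output power / input power) * 100
eta = (465.6 / 574.9) * 100
eta = 80.99%

80.99


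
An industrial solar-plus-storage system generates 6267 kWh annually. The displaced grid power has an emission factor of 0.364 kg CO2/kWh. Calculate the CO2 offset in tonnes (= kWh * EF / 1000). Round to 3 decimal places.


CO2 offset in kg = generation * emission_factor
CO2 offset = 6267 * 0.364 = 2281.19 kg
Convert to tonnes:
  CO2 offset = 2281.19 / 1000 = 2.281 tonnes

2.281


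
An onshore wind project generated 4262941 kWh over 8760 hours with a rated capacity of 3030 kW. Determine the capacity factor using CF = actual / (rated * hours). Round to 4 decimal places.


Capacity factor = actual output / maximum possible output
Maximum possible = rated * hours = 3030 * 8760 = 26542800 kWh
CF = 4262941 / 26542800
CF = 0.1606

0.1606


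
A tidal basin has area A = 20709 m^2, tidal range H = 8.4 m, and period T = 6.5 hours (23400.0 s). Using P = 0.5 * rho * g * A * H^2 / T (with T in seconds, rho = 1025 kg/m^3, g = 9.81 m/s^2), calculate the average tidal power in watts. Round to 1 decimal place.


Convert period to seconds: T = 6.5 * 3600 = 23400.0 s
H^2 = 8.4^2 = 70.56
P = 0.5 * rho * g * A * H^2 / T
P = 0.5 * 1025 * 9.81 * 20709 * 70.56 / 23400.0
P = 313953.1 W

313953.1


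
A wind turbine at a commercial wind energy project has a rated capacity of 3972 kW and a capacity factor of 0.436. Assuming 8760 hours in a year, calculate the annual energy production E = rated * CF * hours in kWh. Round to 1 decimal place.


Annual energy = rated_kW * capacity_factor * hours_per_year
Given: P_rated = 3972 kW, CF = 0.436, hours = 8760
E = 3972 * 0.436 * 8760
E = 15170497.9 kWh

15170497.9


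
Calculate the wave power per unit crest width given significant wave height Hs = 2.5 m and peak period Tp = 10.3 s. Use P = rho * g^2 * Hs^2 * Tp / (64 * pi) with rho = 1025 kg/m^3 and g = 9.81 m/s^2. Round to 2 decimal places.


Apply wave power formula:
  g^2 = 9.81^2 = 96.2361
  Hs^2 = 2.5^2 = 6.25
  Numerator = rho * g^2 * Hs^2 * Tp = 1025 * 96.2361 * 6.25 * 10.3 = 6350078.91
  Denominator = 64 * pi = 201.0619
  P = 6350078.91 / 201.0619 = 31582.70 W/m

31582.70


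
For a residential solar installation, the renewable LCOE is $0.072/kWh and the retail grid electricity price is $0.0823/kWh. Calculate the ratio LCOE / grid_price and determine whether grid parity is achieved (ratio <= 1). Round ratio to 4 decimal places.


Compare LCOE to grid price:
  LCOE = $0.072/kWh, Grid price = $0.0823/kWh
  Ratio = LCOE / grid_price = 0.072 / 0.0823 = 0.8748
  Grid parity achieved (ratio <= 1)? yes

0.8748


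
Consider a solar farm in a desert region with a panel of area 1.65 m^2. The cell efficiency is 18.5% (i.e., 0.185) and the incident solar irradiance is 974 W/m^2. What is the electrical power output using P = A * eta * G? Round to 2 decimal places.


Use the solar power formula P = A * eta * G.
Given: A = 1.65 m^2, eta = 0.185, G = 974 W/m^2
P = 1.65 * 0.185 * 974
P = 297.31 W

297.31


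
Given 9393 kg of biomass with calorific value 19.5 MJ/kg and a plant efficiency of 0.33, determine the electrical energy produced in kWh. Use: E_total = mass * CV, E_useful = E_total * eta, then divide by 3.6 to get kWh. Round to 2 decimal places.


Total energy = mass * CV = 9393 * 19.5 = 183163.5 MJ
Useful energy = total * eta = 183163.5 * 0.33 = 60443.96 MJ
Convert to kWh: 60443.96 / 3.6
Useful energy = 16789.99 kWh

16789.99


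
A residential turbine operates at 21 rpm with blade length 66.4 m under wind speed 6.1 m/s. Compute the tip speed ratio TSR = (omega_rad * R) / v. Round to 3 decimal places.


Convert rotational speed to rad/s:
  omega = 21 * 2 * pi / 60 = 2.1991 rad/s
Compute tip speed:
  v_tip = omega * R = 2.1991 * 66.4 = 146.021 m/s
Tip speed ratio:
  TSR = v_tip / v_wind = 146.021 / 6.1 = 23.938

23.938


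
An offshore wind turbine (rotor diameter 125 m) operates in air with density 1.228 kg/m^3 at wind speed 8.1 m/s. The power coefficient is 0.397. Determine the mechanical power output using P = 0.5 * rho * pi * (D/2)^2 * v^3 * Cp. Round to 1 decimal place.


Step 1 -- Compute swept area:
  A = pi * (D/2)^2 = pi * (125/2)^2 = 12271.85 m^2
Step 2 -- Apply wind power equation:
  P = 0.5 * rho * A * v^3 * Cp
  v^3 = 8.1^3 = 531.441
  P = 0.5 * 1.228 * 12271.85 * 531.441 * 0.397
  P = 1589731.7 W

1589731.7


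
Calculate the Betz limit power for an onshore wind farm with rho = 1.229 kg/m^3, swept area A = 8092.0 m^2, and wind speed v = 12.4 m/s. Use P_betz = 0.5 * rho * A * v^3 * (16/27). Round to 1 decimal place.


The Betz coefficient Cp_max = 16/27 = 0.5926
v^3 = 12.4^3 = 1906.624
P_betz = 0.5 * rho * A * v^3 * Cp_max
P_betz = 0.5 * 1.229 * 8092.0 * 1906.624 * 0.5926
P_betz = 5618223.8 W

5618223.8


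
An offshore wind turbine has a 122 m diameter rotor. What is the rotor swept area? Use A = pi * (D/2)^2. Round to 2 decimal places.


Compute the rotor radius:
  r = D / 2 = 122 / 2 = 61.0 m
Calculate swept area:
  A = pi * r^2 = pi * 61.0^2
  A = 11689.87 m^2

11689.87


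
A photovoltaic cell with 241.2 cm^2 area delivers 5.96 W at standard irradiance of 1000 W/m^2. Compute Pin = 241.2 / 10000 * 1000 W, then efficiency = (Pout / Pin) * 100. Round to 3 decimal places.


First compute the input power:
  Pin = area_cm2 / 10000 * G = 241.2 / 10000 * 1000 = 24.12 W
Then compute efficiency:
  Efficiency = (Pout / Pin) * 100 = (5.96 / 24.12) * 100
  Efficiency = 24.710%

24.710


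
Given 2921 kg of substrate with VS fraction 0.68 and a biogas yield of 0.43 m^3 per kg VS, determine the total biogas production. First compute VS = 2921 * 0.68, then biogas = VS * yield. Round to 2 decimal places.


Compute volatile solids:
  VS = mass * VS_fraction = 2921 * 0.68 = 1986.28 kg
Calculate biogas volume:
  Biogas = VS * specific_yield = 1986.28 * 0.43
  Biogas = 854.10 m^3

854.10


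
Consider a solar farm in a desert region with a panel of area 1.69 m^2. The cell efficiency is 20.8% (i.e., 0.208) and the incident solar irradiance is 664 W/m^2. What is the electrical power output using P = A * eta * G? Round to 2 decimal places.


Use the solar power formula P = A * eta * G.
Given: A = 1.69 m^2, eta = 0.208, G = 664 W/m^2
P = 1.69 * 0.208 * 664
P = 233.41 W

233.41


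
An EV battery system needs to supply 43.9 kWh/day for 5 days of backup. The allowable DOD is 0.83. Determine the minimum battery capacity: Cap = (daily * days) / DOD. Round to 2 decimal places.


Total energy needed = daily * days = 43.9 * 5 = 219.5 kWh
Account for depth of discharge:
  Cap = total_energy / DOD = 219.5 / 0.83
  Cap = 264.46 kWh

264.46


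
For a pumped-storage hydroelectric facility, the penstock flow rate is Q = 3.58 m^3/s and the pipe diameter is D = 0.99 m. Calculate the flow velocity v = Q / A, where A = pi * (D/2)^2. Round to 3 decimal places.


Compute pipe cross-sectional area:
  A = pi * (D/2)^2 = pi * (0.99/2)^2 = 0.7698 m^2
Calculate velocity:
  v = Q / A = 3.58 / 0.7698
  v = 4.651 m/s

4.651


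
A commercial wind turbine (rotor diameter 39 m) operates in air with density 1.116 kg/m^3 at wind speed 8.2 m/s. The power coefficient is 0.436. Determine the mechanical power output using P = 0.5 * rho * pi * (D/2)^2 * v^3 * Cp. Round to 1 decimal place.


Step 1 -- Compute swept area:
  A = pi * (D/2)^2 = pi * (39/2)^2 = 1194.59 m^2
Step 2 -- Apply wind power equation:
  P = 0.5 * rho * A * v^3 * Cp
  v^3 = 8.2^3 = 551.368
  P = 0.5 * 1.116 * 1194.59 * 551.368 * 0.436
  P = 160243.8 W

160243.8


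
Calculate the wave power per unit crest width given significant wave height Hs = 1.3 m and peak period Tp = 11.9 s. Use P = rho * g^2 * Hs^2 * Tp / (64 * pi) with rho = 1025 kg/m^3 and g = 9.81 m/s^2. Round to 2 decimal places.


Apply wave power formula:
  g^2 = 9.81^2 = 96.2361
  Hs^2 = 1.3^2 = 1.69
  Numerator = rho * g^2 * Hs^2 * Tp = 1025 * 96.2361 * 1.69 * 11.9 = 1983789.31
  Denominator = 64 * pi = 201.0619
  P = 1983789.31 / 201.0619 = 9866.56 W/m

9866.56


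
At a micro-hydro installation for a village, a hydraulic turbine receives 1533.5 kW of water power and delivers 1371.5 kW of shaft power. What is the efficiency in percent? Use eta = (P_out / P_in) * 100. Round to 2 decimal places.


Turbine efficiency = (output power / input power) * 100
eta = (1371.5 / 1533.5) * 100
eta = 89.44%

89.44


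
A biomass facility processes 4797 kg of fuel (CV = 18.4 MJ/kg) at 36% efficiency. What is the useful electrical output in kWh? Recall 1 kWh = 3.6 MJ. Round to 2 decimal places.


Total energy = mass * CV = 4797 * 18.4 = 88264.8 MJ
Useful energy = total * eta = 88264.8 * 0.36 = 31775.33 MJ
Convert to kWh: 31775.33 / 3.6
Useful energy = 8826.48 kWh

8826.48


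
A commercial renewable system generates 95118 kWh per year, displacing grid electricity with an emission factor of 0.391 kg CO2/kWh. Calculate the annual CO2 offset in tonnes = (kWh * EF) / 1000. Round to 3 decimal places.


CO2 offset in kg = generation * emission_factor
CO2 offset = 95118 * 0.391 = 37191.14 kg
Convert to tonnes:
  CO2 offset = 37191.14 / 1000 = 37.191 tonnes

37.191


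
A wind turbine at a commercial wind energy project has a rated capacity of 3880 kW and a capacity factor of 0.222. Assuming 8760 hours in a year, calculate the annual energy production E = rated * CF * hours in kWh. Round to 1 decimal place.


Annual energy = rated_kW * capacity_factor * hours_per_year
Given: P_rated = 3880 kW, CF = 0.222, hours = 8760
E = 3880 * 0.222 * 8760
E = 7545513.6 kWh

7545513.6


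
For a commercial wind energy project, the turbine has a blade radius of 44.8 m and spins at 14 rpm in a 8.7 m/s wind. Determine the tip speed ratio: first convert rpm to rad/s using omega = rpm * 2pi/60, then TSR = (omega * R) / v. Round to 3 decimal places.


Convert rotational speed to rad/s:
  omega = 14 * 2 * pi / 60 = 1.4661 rad/s
Compute tip speed:
  v_tip = omega * R = 1.4661 * 44.8 = 65.68 m/s
Tip speed ratio:
  TSR = v_tip / v_wind = 65.68 / 8.7 = 7.549

7.549


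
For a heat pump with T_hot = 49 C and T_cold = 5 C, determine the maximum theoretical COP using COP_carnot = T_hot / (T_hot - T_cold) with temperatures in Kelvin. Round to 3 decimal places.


Convert to Kelvin:
  T_hot = 49 + 273.15 = 322.15 K
  T_cold = 5 + 273.15 = 278.15 K
Apply Carnot COP formula:
  COP = T_hot_K / (T_hot_K - T_cold_K) = 322.15 / 44.0
  COP = 7.322

7.322


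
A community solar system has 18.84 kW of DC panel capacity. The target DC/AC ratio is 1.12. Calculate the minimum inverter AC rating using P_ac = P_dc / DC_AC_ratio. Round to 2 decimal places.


The inverter AC capacity is determined by the DC/AC ratio.
Given: P_dc = 18.84 kW, DC/AC ratio = 1.12
P_ac = P_dc / ratio = 18.84 / 1.12
P_ac = 16.82 kW

16.82


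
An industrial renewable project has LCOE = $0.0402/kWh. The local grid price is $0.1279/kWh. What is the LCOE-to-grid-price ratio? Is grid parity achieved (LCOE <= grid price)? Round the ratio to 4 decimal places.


Compare LCOE to grid price:
  LCOE = $0.0402/kWh, Grid price = $0.1279/kWh
  Ratio = LCOE / grid_price = 0.0402 / 0.1279 = 0.3143
  Grid parity achieved (ratio <= 1)? yes

0.3143


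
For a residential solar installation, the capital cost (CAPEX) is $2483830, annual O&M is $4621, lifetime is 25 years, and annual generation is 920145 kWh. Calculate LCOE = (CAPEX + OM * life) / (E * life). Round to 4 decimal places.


Total cost = CAPEX + OM * lifetime = 2483830 + 4621 * 25 = 2483830 + 115525 = 2599355
Total generation = annual * lifetime = 920145 * 25 = 23003625 kWh
LCOE = 2599355 / 23003625
LCOE = 0.1130 $/kWh

0.1130


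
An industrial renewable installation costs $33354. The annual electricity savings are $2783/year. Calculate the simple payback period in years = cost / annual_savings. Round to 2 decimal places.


Simple payback period = initial cost / annual savings
Payback = 33354 / 2783
Payback = 11.98 years

11.98


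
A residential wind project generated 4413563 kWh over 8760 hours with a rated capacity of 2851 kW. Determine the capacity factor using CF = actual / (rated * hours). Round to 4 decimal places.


Capacity factor = actual output / maximum possible output
Maximum possible = rated * hours = 2851 * 8760 = 24974760 kWh
CF = 4413563 / 24974760
CF = 0.1767

0.1767


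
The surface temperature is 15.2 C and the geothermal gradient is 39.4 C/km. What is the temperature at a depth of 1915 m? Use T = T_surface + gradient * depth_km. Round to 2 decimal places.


Convert depth to km: 1915 / 1000 = 1.915 km
Temperature increase = gradient * depth_km = 39.4 * 1.915 = 75.45 C
Temperature at depth = T_surface + delta_T = 15.2 + 75.45
T = 90.65 C

90.65


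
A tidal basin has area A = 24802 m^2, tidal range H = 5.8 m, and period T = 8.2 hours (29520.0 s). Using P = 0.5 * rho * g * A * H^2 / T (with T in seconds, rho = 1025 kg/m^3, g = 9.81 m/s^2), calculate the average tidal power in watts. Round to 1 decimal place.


Convert period to seconds: T = 8.2 * 3600 = 29520.0 s
H^2 = 5.8^2 = 33.64
P = 0.5 * rho * g * A * H^2 / T
P = 0.5 * 1025 * 9.81 * 24802 * 33.64 / 29520.0
P = 142098.4 W

142098.4


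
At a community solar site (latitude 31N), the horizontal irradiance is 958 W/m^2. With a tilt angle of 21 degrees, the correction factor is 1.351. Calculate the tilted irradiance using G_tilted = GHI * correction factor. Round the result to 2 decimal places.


Identify the given values:
  GHI = 958 W/m^2, tilt correction factor = 1.351
Apply the formula G_tilted = GHI * factor:
  G_tilted = 958 * 1.351
  G_tilted = 1294.26 W/m^2

1294.26


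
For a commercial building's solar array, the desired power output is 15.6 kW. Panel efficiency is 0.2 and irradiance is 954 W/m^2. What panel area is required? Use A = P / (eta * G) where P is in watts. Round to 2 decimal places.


Convert target power to watts: P = 15.6 * 1000 = 15600.0 W
Compute denominator: eta * G = 0.2 * 954 = 190.8
Required area A = P / (eta * G) = 15600.0 / 190.8
A = 81.76 m^2

81.76


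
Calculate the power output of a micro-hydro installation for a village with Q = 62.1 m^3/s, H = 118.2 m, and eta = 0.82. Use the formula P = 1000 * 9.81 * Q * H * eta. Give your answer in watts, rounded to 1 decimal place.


Apply the hydropower formula P = rho * g * Q * H * eta
rho * g = 1000 * 9.81 = 9810.0
P = 9810.0 * 62.1 * 118.2 * 0.82
P = 59046197.7 W

59046197.7


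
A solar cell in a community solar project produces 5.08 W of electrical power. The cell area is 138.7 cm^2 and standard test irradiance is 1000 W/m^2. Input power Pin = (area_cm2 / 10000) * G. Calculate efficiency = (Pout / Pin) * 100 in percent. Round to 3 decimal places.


First compute the input power:
  Pin = area_cm2 / 10000 * G = 138.7 / 10000 * 1000 = 13.87 W
Then compute efficiency:
  Efficiency = (Pout / Pin) * 100 = (5.08 / 13.87) * 100
  Efficiency = 36.626%

36.626


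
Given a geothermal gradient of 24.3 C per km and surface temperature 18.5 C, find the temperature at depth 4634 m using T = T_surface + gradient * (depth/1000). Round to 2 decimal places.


Convert depth to km: 4634 / 1000 = 4.634 km
Temperature increase = gradient * depth_km = 24.3 * 4.634 = 112.61 C
Temperature at depth = T_surface + delta_T = 18.5 + 112.61
T = 131.11 C

131.11


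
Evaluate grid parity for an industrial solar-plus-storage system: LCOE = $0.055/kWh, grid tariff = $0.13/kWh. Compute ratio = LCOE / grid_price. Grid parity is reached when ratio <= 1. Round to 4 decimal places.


Compare LCOE to grid price:
  LCOE = $0.055/kWh, Grid price = $0.13/kWh
  Ratio = LCOE / grid_price = 0.055 / 0.13 = 0.4231
  Grid parity achieved (ratio <= 1)? yes

0.4231


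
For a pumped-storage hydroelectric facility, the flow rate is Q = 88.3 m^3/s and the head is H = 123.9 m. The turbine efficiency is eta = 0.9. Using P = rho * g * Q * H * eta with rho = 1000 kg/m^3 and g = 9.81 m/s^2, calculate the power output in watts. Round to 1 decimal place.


Apply the hydropower formula P = rho * g * Q * H * eta
rho * g = 1000 * 9.81 = 9810.0
P = 9810.0 * 88.3 * 123.9 * 0.9
P = 96592526.7 W

96592526.7


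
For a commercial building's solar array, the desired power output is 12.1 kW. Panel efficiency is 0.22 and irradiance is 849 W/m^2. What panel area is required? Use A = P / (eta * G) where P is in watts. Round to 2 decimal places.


Convert target power to watts: P = 12.1 * 1000 = 12100.0 W
Compute denominator: eta * G = 0.22 * 849 = 186.78
Required area A = P / (eta * G) = 12100.0 / 186.78
A = 64.78 m^2

64.78


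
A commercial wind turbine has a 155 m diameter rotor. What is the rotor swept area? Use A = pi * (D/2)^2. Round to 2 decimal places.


Compute the rotor radius:
  r = D / 2 = 155 / 2 = 77.5 m
Calculate swept area:
  A = pi * r^2 = pi * 77.5^2
  A = 18869.19 m^2

18869.19


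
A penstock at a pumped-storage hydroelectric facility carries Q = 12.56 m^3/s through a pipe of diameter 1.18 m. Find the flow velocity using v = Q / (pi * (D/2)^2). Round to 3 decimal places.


Compute pipe cross-sectional area:
  A = pi * (D/2)^2 = pi * (1.18/2)^2 = 1.0936 m^2
Calculate velocity:
  v = Q / A = 12.56 / 1.0936
  v = 11.485 m/s

11.485


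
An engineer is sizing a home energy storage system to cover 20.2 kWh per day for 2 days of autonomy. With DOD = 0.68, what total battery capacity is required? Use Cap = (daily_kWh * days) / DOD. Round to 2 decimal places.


Total energy needed = daily * days = 20.2 * 2 = 40.4 kWh
Account for depth of discharge:
  Cap = total_energy / DOD = 40.4 / 0.68
  Cap = 59.41 kWh

59.41


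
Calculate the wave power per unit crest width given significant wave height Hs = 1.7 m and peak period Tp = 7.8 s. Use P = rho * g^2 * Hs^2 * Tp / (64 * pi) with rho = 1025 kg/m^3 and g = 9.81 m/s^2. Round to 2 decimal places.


Apply wave power formula:
  g^2 = 9.81^2 = 96.2361
  Hs^2 = 1.7^2 = 2.89
  Numerator = rho * g^2 * Hs^2 * Tp = 1025 * 96.2361 * 2.89 * 7.8 = 2223588.02
  Denominator = 64 * pi = 201.0619
  P = 2223588.02 / 201.0619 = 11059.22 W/m

11059.22


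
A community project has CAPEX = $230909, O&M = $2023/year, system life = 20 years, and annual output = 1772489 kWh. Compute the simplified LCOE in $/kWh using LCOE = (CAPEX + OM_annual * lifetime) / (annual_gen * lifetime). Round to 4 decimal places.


Total cost = CAPEX + OM * lifetime = 230909 + 2023 * 20 = 230909 + 40460 = 271369
Total generation = annual * lifetime = 1772489 * 20 = 35449780 kWh
LCOE = 271369 / 35449780
LCOE = 0.0077 $/kWh

0.0077


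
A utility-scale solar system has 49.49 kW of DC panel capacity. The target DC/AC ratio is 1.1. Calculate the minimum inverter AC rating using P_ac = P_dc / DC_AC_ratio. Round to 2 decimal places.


The inverter AC capacity is determined by the DC/AC ratio.
Given: P_dc = 49.49 kW, DC/AC ratio = 1.1
P_ac = P_dc / ratio = 49.49 / 1.1
P_ac = 44.99 kW

44.99


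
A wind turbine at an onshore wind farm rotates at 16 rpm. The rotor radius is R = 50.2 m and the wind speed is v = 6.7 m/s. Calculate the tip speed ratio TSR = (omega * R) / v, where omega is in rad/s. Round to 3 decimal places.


Convert rotational speed to rad/s:
  omega = 16 * 2 * pi / 60 = 1.6755 rad/s
Compute tip speed:
  v_tip = omega * R = 1.6755 * 50.2 = 84.111 m/s
Tip speed ratio:
  TSR = v_tip / v_wind = 84.111 / 6.7 = 12.554

12.554


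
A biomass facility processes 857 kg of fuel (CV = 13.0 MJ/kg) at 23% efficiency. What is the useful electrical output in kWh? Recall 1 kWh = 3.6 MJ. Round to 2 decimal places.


Total energy = mass * CV = 857 * 13.0 = 11141.0 MJ
Useful energy = total * eta = 11141.0 * 0.23 = 2562.43 MJ
Convert to kWh: 2562.43 / 3.6
Useful energy = 711.79 kWh

711.79


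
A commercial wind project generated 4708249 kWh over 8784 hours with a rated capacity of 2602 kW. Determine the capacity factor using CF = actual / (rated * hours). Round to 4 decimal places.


Capacity factor = actual output / maximum possible output
Maximum possible = rated * hours = 2602 * 8784 = 22855968 kWh
CF = 4708249 / 22855968
CF = 0.2060

0.2060


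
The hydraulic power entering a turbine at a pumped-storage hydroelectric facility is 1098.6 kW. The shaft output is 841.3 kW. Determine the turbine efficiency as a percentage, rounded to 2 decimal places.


Turbine efficiency = (output power / input power) * 100
eta = (841.3 / 1098.6) * 100
eta = 76.58%

76.58


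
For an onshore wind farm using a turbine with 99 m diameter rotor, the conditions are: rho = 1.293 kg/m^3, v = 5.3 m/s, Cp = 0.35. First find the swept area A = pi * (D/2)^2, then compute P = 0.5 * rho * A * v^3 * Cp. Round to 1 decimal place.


Step 1 -- Compute swept area:
  A = pi * (D/2)^2 = pi * (99/2)^2 = 7697.69 m^2
Step 2 -- Apply wind power equation:
  P = 0.5 * rho * A * v^3 * Cp
  v^3 = 5.3^3 = 148.877
  P = 0.5 * 1.293 * 7697.69 * 148.877 * 0.35
  P = 259313.1 W

259313.1


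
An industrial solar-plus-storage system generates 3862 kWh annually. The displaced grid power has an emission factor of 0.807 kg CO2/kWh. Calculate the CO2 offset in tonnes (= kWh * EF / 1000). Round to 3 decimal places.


CO2 offset in kg = generation * emission_factor
CO2 offset = 3862 * 0.807 = 3116.63 kg
Convert to tonnes:
  CO2 offset = 3116.63 / 1000 = 3.117 tonnes

3.117


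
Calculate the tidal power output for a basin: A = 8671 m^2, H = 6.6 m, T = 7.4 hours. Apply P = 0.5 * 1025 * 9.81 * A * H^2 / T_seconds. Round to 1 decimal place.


Convert period to seconds: T = 7.4 * 3600 = 26640.0 s
H^2 = 6.6^2 = 43.56
P = 0.5 * rho * g * A * H^2 / T
P = 0.5 * 1025 * 9.81 * 8671 * 43.56 / 26640.0
P = 71283.0 W

71283.0


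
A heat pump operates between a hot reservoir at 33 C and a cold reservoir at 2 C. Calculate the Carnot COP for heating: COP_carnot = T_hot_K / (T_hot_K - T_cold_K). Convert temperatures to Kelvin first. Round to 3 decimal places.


Convert to Kelvin:
  T_hot = 33 + 273.15 = 306.15 K
  T_cold = 2 + 273.15 = 275.15 K
Apply Carnot COP formula:
  COP = T_hot_K / (T_hot_K - T_cold_K) = 306.15 / 31.0
  COP = 9.876

9.876


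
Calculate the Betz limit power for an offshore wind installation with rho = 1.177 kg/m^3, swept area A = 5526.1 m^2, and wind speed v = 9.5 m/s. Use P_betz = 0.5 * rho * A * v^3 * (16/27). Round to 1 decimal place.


The Betz coefficient Cp_max = 16/27 = 0.5926
v^3 = 9.5^3 = 857.375
P_betz = 0.5 * rho * A * v^3 * Cp_max
P_betz = 0.5 * 1.177 * 5526.1 * 857.375 * 0.5926
P_betz = 1652312.7 W

1652312.7


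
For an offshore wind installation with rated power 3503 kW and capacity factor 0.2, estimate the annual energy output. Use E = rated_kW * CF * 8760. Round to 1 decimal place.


Annual energy = rated_kW * capacity_factor * hours_per_year
Given: P_rated = 3503 kW, CF = 0.2, hours = 8760
E = 3503 * 0.2 * 8760
E = 6137256.0 kWh

6137256.0


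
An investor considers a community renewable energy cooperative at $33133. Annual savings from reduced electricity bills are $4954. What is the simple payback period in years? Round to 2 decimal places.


Simple payback period = initial cost / annual savings
Payback = 33133 / 4954
Payback = 6.69 years

6.69


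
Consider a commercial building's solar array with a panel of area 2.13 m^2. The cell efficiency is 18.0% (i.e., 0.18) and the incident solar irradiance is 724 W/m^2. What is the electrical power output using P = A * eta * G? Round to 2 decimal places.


Use the solar power formula P = A * eta * G.
Given: A = 2.13 m^2, eta = 0.18, G = 724 W/m^2
P = 2.13 * 0.18 * 724
P = 277.58 W

277.58


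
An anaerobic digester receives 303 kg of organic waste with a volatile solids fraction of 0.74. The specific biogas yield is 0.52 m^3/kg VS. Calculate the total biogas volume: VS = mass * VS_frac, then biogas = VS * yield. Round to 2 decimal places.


Compute volatile solids:
  VS = mass * VS_fraction = 303 * 0.74 = 224.22 kg
Calculate biogas volume:
  Biogas = VS * specific_yield = 224.22 * 0.52
  Biogas = 116.59 m^3

116.59


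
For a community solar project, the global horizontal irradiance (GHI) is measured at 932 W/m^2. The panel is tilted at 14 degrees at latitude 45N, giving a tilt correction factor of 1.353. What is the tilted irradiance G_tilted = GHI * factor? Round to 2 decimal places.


Identify the given values:
  GHI = 932 W/m^2, tilt correction factor = 1.353
Apply the formula G_tilted = GHI * factor:
  G_tilted = 932 * 1.353
  G_tilted = 1261.00 W/m^2

1261.00


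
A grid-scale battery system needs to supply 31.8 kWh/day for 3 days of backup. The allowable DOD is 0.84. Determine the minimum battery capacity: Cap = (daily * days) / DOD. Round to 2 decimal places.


Total energy needed = daily * days = 31.8 * 3 = 95.4 kWh
Account for depth of discharge:
  Cap = total_energy / DOD = 95.4 / 0.84
  Cap = 113.57 kWh

113.57


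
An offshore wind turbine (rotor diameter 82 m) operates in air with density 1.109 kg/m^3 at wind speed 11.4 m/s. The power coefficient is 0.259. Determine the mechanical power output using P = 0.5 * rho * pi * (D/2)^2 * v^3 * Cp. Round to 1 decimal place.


Step 1 -- Compute swept area:
  A = pi * (D/2)^2 = pi * (82/2)^2 = 5281.02 m^2
Step 2 -- Apply wind power equation:
  P = 0.5 * rho * A * v^3 * Cp
  v^3 = 11.4^3 = 1481.544
  P = 0.5 * 1.109 * 5281.02 * 1481.544 * 0.259
  P = 1123656.2 W

1123656.2


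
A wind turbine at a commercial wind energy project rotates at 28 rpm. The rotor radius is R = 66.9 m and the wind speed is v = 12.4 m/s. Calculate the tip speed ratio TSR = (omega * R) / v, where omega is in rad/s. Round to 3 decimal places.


Convert rotational speed to rad/s:
  omega = 28 * 2 * pi / 60 = 2.9322 rad/s
Compute tip speed:
  v_tip = omega * R = 2.9322 * 66.9 = 196.161 m/s
Tip speed ratio:
  TSR = v_tip / v_wind = 196.161 / 12.4 = 15.819

15.819


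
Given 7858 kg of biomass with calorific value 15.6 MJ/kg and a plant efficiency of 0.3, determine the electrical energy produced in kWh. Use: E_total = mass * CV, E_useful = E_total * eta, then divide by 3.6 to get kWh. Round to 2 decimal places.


Total energy = mass * CV = 7858 * 15.6 = 122584.8 MJ
Useful energy = total * eta = 122584.8 * 0.3 = 36775.44 MJ
Convert to kWh: 36775.44 / 3.6
Useful energy = 10215.40 kWh

10215.40


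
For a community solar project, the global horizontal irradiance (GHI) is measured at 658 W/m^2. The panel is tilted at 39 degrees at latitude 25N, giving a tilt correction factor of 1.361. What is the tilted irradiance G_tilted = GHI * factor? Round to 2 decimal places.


Identify the given values:
  GHI = 658 W/m^2, tilt correction factor = 1.361
Apply the formula G_tilted = GHI * factor:
  G_tilted = 658 * 1.361
  G_tilted = 895.54 W/m^2

895.54


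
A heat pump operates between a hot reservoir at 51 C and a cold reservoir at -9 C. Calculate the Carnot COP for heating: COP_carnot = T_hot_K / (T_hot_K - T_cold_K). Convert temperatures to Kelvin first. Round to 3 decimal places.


Convert to Kelvin:
  T_hot = 51 + 273.15 = 324.15 K
  T_cold = -9 + 273.15 = 264.15 K
Apply Carnot COP formula:
  COP = T_hot_K / (T_hot_K - T_cold_K) = 324.15 / 60.0
  COP = 5.403

5.403


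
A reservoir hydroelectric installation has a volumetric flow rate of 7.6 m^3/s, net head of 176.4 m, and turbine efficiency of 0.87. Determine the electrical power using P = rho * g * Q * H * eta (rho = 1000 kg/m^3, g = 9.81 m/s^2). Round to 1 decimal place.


Apply the hydropower formula P = rho * g * Q * H * eta
rho * g = 1000 * 9.81 = 9810.0
P = 9810.0 * 7.6 * 176.4 * 0.87
P = 11441960.2 W

11441960.2


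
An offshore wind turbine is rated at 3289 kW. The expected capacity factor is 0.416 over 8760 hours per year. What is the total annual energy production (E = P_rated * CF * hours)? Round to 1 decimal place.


Annual energy = rated_kW * capacity_factor * hours_per_year
Given: P_rated = 3289 kW, CF = 0.416, hours = 8760
E = 3289 * 0.416 * 8760
E = 11985642.2 kWh

11985642.2


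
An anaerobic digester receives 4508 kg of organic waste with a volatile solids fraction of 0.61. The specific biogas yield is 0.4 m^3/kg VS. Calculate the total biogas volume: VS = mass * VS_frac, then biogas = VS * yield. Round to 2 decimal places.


Compute volatile solids:
  VS = mass * VS_fraction = 4508 * 0.61 = 2749.88 kg
Calculate biogas volume:
  Biogas = VS * specific_yield = 2749.88 * 0.4
  Biogas = 1099.95 m^3

1099.95


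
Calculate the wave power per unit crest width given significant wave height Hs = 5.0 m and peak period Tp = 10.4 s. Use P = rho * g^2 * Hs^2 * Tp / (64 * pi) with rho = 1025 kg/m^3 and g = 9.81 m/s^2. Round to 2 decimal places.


Apply wave power formula:
  g^2 = 9.81^2 = 96.2361
  Hs^2 = 5.0^2 = 25.0
  Numerator = rho * g^2 * Hs^2 * Tp = 1025 * 96.2361 * 25.0 * 10.4 = 25646920.65
  Denominator = 64 * pi = 201.0619
  P = 25646920.65 / 201.0619 = 127557.32 W/m

127557.32


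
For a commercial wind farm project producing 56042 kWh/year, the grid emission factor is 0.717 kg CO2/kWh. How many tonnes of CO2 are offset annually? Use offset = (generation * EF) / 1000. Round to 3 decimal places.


CO2 offset in kg = generation * emission_factor
CO2 offset = 56042 * 0.717 = 40182.11 kg
Convert to tonnes:
  CO2 offset = 40182.11 / 1000 = 40.182 tonnes

40.182


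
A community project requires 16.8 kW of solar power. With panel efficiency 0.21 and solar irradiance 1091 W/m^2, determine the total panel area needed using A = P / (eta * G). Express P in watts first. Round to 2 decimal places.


Convert target power to watts: P = 16.8 * 1000 = 16800.0 W
Compute denominator: eta * G = 0.21 * 1091 = 229.11
Required area A = P / (eta * G) = 16800.0 / 229.11
A = 73.33 m^2

73.33


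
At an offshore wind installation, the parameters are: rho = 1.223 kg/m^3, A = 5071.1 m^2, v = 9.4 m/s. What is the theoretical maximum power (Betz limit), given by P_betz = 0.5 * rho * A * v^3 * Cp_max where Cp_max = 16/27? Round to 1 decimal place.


The Betz coefficient Cp_max = 16/27 = 0.5926
v^3 = 9.4^3 = 830.584
P_betz = 0.5 * rho * A * v^3 * Cp_max
P_betz = 0.5 * 1.223 * 5071.1 * 830.584 * 0.5926
P_betz = 1526294.8 W

1526294.8


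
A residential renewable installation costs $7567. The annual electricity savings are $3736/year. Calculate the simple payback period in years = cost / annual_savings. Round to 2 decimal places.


Simple payback period = initial cost / annual savings
Payback = 7567 / 3736
Payback = 2.03 years

2.03


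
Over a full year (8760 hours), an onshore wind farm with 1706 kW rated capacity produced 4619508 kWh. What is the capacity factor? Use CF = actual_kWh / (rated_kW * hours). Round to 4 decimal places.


Capacity factor = actual output / maximum possible output
Maximum possible = rated * hours = 1706 * 8760 = 14944560 kWh
CF = 4619508 / 14944560
CF = 0.3091

0.3091


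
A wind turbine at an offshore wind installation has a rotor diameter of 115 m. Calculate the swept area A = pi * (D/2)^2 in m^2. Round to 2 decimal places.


Compute the rotor radius:
  r = D / 2 = 115 / 2 = 57.5 m
Calculate swept area:
  A = pi * r^2 = pi * 57.5^2
  A = 10386.89 m^2

10386.89


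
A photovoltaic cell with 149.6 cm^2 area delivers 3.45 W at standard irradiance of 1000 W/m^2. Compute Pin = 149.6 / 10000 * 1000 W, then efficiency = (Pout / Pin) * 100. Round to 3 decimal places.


First compute the input power:
  Pin = area_cm2 / 10000 * G = 149.6 / 10000 * 1000 = 14.96 W
Then compute efficiency:
  Efficiency = (Pout / Pin) * 100 = (3.45 / 14.96) * 100
  Efficiency = 23.061%

23.061


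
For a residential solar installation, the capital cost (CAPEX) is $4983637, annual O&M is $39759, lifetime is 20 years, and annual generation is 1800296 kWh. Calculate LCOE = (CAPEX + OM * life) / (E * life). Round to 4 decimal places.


Total cost = CAPEX + OM * lifetime = 4983637 + 39759 * 20 = 4983637 + 795180 = 5778817
Total generation = annual * lifetime = 1800296 * 20 = 36005920 kWh
LCOE = 5778817 / 36005920
LCOE = 0.1605 $/kWh

0.1605
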